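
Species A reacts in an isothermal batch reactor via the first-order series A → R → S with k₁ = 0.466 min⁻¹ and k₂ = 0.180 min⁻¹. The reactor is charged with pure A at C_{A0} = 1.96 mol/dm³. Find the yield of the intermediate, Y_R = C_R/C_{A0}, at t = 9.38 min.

Solving the coupled first-order balances gives C_R(t) = [k₁/(k₂−k₁)]·C_{A0}·(e^(−k₁t) − e^(−k₂t)).
e^(−k₁t) = e^(−0.466×9.38) = e^(−4.371) = 0.01264; e^(−k₂t) = e^(−1.688) = 0.1848.
C_R = 0.466×1.96/(0.180−0.466) × (0.01264−0.1848) = (-3.194)×(-0.1722) = 0.5499 mol/dm³.
Y_R = C_R/C_{A0} = 0.5499/1.96 = 0.281.

0.281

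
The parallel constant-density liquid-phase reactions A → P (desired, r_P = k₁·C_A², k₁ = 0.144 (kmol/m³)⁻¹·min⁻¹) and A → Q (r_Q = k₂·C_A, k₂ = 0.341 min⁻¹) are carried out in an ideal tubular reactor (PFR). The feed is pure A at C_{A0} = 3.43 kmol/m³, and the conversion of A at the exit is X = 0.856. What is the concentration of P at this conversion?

C_A = C_{A0}(1−X) = 0.4939 kmol/m³.
Along a PFR/batch, dC_Q/dC_A = −r_Q/(r_P+r_Q) = −k₂/(k₂+k₁·C_A).
Integrating from C_{A0} to C_A: C_Q = (0.341/0.144)·ln[(0.341+0.144·3.43)/(0.341+0.144·0.494)] = 2.368·ln(0.8349/0.4121) = 1.672 kmol/m³.
Then C_P = (C_{A0}−C_A) − C_Q = 2.936 − 1.672 = 1.264 kmol/m³.

1.26 kmol/m³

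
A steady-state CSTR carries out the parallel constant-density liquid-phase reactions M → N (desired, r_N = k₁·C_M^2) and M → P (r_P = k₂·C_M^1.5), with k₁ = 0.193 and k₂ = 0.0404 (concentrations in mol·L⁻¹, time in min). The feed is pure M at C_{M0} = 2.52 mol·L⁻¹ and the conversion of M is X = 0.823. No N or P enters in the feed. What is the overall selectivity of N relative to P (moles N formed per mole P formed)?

3.19

Exit C_M = C_{M0}(1−X) = 2.52×0.177 = 0.4460 mol·L⁻¹.
In a CSTR the entire volume is at exit conditions, so r_N = 0.193×0.4460^2 = 0.03840 and r_P = 0.0404×0.4460^1.5 = 0.01203.
Overall selectivity = C_N/C_P = r_Nτ/(r_Pτ) = r_N/r_P = 3.19.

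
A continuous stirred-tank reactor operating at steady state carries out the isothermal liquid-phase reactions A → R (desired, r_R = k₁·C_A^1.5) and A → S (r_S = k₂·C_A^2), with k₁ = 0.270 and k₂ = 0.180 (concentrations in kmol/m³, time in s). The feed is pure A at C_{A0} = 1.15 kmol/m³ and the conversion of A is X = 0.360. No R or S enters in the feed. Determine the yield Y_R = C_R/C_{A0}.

0.229

Exit C_A = C_{A0}(1−X) = 1.15×0.640 = 0.7360 kmol/m³.
A CSTR operates uniformly at the exit composition, giving r_R = 0.1705 and r_S = 0.09751 (each k·C_A^n at C_A = 0.7360).
Fraction of consumed A going to R: r_R/(r_R+r_S) = 0.6362.
C_R = 0.6362·C_{A0}·X = 0.6362×1.15×0.360 = 0.263 kmol/m³; Y_R = C_R/C_{A0} = 0.229.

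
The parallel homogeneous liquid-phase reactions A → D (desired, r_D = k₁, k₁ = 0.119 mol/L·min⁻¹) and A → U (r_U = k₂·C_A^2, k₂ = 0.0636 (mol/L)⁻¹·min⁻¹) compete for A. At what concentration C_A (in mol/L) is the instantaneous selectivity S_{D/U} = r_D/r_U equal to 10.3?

S_{D/U} = (k₁/k₂)·C_A^-2 ⇒ C_A = (S·k₂/k₁)^(-0.5).
= (10.3×0.0636/0.119)^(-0.5) = (5.505)^(-0.5) = 0.426 mol/L.

0.426 mol/L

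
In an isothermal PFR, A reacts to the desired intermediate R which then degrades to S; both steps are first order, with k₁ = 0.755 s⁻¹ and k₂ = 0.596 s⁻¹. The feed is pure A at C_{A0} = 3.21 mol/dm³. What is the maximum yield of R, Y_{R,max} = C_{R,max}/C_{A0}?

0.412

Evaluating C_R at τ_opt = ln(k₂/k₁)/(k₂−k₁) gives C_{R,max}/C_{A0} = (k₁/k₂)^[k₂/(k₂−k₁)].
= (0.755/0.596)^(0.596/(0.596−0.755)) = (1.267)^(-3.748) = 0.4121.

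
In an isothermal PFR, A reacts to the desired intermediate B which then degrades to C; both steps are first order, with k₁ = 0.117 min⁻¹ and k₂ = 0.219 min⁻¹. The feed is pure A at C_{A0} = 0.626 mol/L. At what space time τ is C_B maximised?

The intermediate peaks when r₁ = r₂, i.e. k₁e^(−k₁τ) = k₂e^(−k₂τ), giving τ_opt = ln(k₂/k₁)/(k₂−k₁).
= ln(0.219/0.117)/(0.219−0.117) = ln(1.872)/0.1020 = 0.6269/0.1020 = 6.15 min.

6.15 min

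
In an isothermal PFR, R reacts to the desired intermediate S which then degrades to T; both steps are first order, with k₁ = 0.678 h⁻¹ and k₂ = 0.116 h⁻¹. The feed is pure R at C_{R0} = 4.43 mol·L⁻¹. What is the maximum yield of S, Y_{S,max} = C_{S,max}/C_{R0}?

Evaluating C_S at τ_opt = ln(k₂/k₁)/(k₂−k₁) gives C_{S,max}/C_{R0} = (k₁/k₂)^[k₂/(k₂−k₁)].
= (0.678/0.116)^(0.116/(0.116−0.678)) = (5.845)^(-0.2064) = 0.6946.

0.695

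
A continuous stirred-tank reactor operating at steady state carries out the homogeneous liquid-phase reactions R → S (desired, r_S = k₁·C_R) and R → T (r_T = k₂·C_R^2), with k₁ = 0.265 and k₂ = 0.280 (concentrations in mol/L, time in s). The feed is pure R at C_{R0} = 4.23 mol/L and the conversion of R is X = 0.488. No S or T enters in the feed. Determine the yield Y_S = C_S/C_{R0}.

Exit C_R = C_{R0}(1−X) = 4.23×0.512 = 2.166 mol/L.
Rates in a CSTR are evaluated at the outlet concentration: r_S = 0.265×2.166 = 0.5739, r_T = 0.280×2.166^2 = 1.313.
Fraction of consumed R going to S: r_S/(r_S+r_T) = 0.3041.
C_S = 0.3041·C_{R0}·X = 0.3041×4.23×0.488 = 0.628 mol/L; Y_S = C_S/C_{R0} = 0.148.

0.148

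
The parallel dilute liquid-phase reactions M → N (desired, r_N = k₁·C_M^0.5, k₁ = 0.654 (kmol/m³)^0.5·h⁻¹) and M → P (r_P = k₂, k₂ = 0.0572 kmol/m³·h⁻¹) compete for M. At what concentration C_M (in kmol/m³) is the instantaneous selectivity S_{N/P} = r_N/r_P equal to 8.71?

S_{N/P} = (k₁/k₂)·C_M^0.5 ⇒ C_M = (S·k₂/k₁)^(2).
= (8.71×0.0572/0.654)^(2) = (0.7618)^(2) = 0.580 kmol/m³.

0.580 kmol/m³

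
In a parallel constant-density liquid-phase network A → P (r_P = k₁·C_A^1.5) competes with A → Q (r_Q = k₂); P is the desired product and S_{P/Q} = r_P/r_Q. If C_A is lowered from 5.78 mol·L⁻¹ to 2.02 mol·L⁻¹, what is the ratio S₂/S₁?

0.207

S_{P/Q} = (k₁/k₂)·C_A^1.5, so S₂/S₁ = (C_{A,2}/C_{A,1})^1.5.
= (2.02/5.78)^1.5 = (0.3495)^1.5 = 0.207.
Selectivity toward P falls as C_A falls — high-concentration operation is favoured.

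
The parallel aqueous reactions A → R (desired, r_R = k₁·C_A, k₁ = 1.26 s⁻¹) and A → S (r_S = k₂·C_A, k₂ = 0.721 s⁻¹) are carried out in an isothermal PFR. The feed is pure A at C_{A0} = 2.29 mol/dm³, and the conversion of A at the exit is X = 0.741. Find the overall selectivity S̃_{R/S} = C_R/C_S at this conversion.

C_A = C_{A0}(1−X) = 0.5931 mol/dm³.
Both paths are first order in A, so the instantaneous fraction to R is constant: dC_R/d(−C_A) = k₁/(k₁+k₂) = 0.6360.
C_R = 0.6360·(C_{A0}−C_A) = 0.6360×1.697 = 1.08 mol/dm³.
C_S = (C_{A0}−C_A)−C_R = 0.6176 mol/dm³; S̃_{R/S} = 1.079/0.6176 = 1.75.

1.75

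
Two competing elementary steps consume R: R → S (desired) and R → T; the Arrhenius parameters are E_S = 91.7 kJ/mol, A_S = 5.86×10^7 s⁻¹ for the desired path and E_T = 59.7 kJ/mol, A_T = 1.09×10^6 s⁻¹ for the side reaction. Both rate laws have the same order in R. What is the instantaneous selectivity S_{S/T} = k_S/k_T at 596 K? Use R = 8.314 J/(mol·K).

With equal orders, S_{S/T} = k_S/k_T = (A_S/A_T)·exp[(E_T−E_S)/(RT)].
(E_T−E_S)/(RT) = (59.7−91.7)×10³/(8.314×596) = -32000/4955 = -6.458.
k_S/k_T = (5.86×10^7/1.09×10^6)·exp(-6.458) = 53.76 × 0.001568 = 0.0843.
Since E_S > E_T, raising the temperature improves selectivity toward S.

0.0843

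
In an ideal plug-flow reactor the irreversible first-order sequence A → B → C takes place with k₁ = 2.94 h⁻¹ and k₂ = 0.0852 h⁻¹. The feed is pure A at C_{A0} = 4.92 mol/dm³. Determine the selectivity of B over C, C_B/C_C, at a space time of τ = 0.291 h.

The intermediate concentration in a first-order A→B→C sequence is C_B = k₁C_{A0}(e^(−k₁τ) − e^(−k₂τ))/(k₂−k₁).
e^(−k₁τ) = e^(−2.94×0.291) = e^(−0.8555) = 0.4251; e^(−k₂τ) = e^(−0.02479) = 0.9755.
C_B = 2.94×4.92/(0.0852−2.94) × (0.4251−0.9755) = (-5.067)×(-0.5505) = 2.789 mol/dm³.
C_A = C_{A0}e^(−k₁τ) = 2.091 mol/dm³, so C_C = C_{A0}−C_A−C_B = 0.03966 mol/dm³; C_B/C_C = 70.3.

70.3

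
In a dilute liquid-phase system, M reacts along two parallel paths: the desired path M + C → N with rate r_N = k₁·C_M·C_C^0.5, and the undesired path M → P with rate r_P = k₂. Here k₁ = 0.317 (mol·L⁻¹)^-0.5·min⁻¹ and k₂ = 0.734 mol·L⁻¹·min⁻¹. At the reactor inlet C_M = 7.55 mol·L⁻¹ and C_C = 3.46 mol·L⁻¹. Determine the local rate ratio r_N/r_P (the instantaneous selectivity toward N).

S_{N/P} = r_N/r_P = (k₁·C_M·C_C^0.5)/(k₂) = (k₁/k₂)·C_M·C_C^0.5.
= (0.317×7.550×3.460^0.5) / (0.734) = 4.452/0.7340 = 6.07.
Since the desired path is higher order in M, keeping C_M high (PFR or concentrated feed) favours N.

6.07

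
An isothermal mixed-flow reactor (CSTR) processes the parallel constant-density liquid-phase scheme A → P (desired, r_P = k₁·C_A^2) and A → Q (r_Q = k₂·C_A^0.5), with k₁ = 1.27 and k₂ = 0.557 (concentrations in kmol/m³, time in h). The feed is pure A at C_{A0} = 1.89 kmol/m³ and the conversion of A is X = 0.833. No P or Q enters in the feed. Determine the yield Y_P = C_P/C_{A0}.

0.240

Exit C_A = C_{A0}(1−X) = 1.89×0.167 = 0.3156 kmol/m³.
A CSTR operates uniformly at the exit composition, giving r_P = 0.1265 and r_Q = 0.3129 (each k·C_A^n at C_A = 0.3156).
Fraction of consumed A going to P: r_P/(r_P+r_Q) = 0.2879.
C_P = 0.2879·C_{A0}·X = 0.2879×1.89×0.833 = 0.453 kmol/m³; Y_P = C_P/C_{A0} = 0.240.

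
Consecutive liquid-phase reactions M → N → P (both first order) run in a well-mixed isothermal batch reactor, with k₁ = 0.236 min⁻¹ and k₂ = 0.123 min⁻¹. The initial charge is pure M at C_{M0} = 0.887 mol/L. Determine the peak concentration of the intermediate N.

0.436 mol/L

At the optimum, C_{N,max}/C_{M0} = (k₁/k₂)^[k₂/(k₂−k₁)].
= (0.236/0.123)^(0.123/(0.123−0.236)) = (1.919)^(-1.088) = 0.4920.
C_{N,max} = 0.4920×0.887 = 0.436 mol/L.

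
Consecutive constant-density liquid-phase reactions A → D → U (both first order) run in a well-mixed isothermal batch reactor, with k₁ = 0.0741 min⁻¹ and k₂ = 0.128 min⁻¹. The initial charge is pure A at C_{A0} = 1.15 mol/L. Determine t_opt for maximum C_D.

The intermediate peaks when r₁ = r₂, i.e. k₁e^(−k₁t) = k₂e^(−k₂t), giving t_opt = ln(k₂/k₁)/(k₂−k₁).
= ln(0.128/0.0741)/(0.128−0.0741) = ln(1.727)/0.05390 = 0.5466/0.05390 = 10.1 min.

10.1 min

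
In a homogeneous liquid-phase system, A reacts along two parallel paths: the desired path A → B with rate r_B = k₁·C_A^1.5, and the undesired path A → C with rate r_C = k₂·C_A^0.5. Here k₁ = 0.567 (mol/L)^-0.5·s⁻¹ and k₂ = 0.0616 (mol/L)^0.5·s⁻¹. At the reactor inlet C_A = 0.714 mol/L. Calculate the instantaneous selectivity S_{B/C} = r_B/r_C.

6.57

S_{B/C} = r_B/r_C = (k₁·C_A^1.5)/(k₂·C_A^0.5) = (k₁/k₂)·C_A.
= (0.567×0.7140^1.5) / (0.0616×0.7140^0.5) = 0.3421/0.05205 = 6.57.
Since the desired path is higher order in A, keeping C_A high (PFR or concentrated feed) favours B.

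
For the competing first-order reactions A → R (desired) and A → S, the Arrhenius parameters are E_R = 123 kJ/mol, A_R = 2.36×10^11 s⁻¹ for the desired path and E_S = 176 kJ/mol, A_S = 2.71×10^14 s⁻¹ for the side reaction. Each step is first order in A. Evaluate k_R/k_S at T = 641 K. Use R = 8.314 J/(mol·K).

18.2

Since both paths have the same order in A, the concentration cancels and S_{R/S} = k_R/k_S = (A_R/A_S)·exp[(E_S−E_R)/(RT)].
(E_S−E_R)/(RT) = (176−123)×10³/(8.314×641) = 53000/5329 = 9.945.
k_R/k_S = (2.36×10^11/2.71×10^14)·exp(9.945) = 8.708×10^-4 × 20849 = 18.2.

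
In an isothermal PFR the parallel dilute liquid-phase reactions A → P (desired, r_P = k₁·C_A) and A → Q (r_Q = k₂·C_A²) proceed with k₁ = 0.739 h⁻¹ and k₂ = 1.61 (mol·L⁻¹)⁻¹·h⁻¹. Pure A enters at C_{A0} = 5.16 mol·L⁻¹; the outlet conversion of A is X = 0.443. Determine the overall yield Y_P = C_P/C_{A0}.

C_A = C_{A0}(1−X) = 2.874 mol·L⁻¹.
Along a PFR/batch, dC_P/dC_A = −r_P/(r_P+r_Q) = −k₁/(k₁+k₂·C_A).
Integrating from C_{A0} to C_A: C_P = (0.739/1.61)·ln[(0.739+1.61·5.16)/(0.739+1.61·2.87)] = 0.4590·ln(9.047/5.366) = 0.2397 mol·L⁻¹.
Y_P = C_P/C_{A0} = 0.2397/5.16 = 0.0465.

0.0465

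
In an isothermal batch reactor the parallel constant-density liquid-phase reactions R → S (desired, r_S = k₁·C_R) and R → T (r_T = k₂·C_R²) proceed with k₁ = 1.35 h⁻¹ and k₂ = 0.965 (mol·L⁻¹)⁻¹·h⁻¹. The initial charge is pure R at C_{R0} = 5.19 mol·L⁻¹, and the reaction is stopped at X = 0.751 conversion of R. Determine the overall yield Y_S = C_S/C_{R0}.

C_R = C_{R0}(1−X) = 1.292 mol·L⁻¹.
Along a PFR/batch, dC_S/dC_R = −r_S/(r_S+r_T) = −k₁/(k₁+k₂·C_R).
Integrating from C_{R0} to C_R: C_S = (1.35/0.965)·ln[(1.35+0.965·5.19)/(1.35+0.965·1.29)] = 1.399·ln(6.358/2.597) = 1.253 mol·L⁻¹.
Y_S = C_S/C_{R0} = 1.253/5.19 = 0.241.

0.241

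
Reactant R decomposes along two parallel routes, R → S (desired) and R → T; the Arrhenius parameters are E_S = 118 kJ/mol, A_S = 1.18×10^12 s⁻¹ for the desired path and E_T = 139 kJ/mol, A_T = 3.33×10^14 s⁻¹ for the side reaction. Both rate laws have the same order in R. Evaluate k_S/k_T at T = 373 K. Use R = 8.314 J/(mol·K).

With equal orders, S_{S/T} = k_S/k_T = (A_S/A_T)·exp[(E_T−E_S)/(RT)].
(E_T−E_S)/(RT) = (139−118)×10³/(8.314×373) = 21000/3101 = 6.772.
k_S/k_T = (1.18×10^12/3.33×10^14)·exp(6.772) = 0.003544 × 872.8 = 3.09.

3.09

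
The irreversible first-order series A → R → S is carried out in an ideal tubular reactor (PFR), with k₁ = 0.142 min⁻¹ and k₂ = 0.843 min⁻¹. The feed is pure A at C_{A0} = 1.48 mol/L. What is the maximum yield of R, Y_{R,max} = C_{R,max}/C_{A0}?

0.117

For a first-order series the maximum intermediate yield is C_{R,max}/C_{A0} = (k₁/k₂)^[k₂/(k₂−k₁)].
= (0.142/0.843)^(0.843/(0.843−0.142)) = (0.1684)^(1.203) = 0.1174.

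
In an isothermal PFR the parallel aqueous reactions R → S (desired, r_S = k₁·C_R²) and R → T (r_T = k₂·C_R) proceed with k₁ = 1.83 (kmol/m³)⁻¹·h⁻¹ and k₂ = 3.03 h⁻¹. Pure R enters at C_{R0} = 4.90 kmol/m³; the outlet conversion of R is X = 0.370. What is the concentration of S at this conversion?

C_R = C_{R0}(1−X) = 3.087 kmol/m³.
Along a PFR/batch, dC_T/dC_R = −r_T/(r_S+r_T) = −k₂/(k₂+k₁·C_R).
Integrating from C_{R0} to C_R: C_T = (3.03/1.83)·ln[(3.03+1.83·4.90)/(3.03+1.83·3.09)] = 1.656·ln(12.00/8.679) = 0.5360 kmol/m³.
Then C_S = (C_{R0}−C_R) − C_T = 1.813 − 0.5360 = 1.277 kmol/m³.

1.28 kmol/m³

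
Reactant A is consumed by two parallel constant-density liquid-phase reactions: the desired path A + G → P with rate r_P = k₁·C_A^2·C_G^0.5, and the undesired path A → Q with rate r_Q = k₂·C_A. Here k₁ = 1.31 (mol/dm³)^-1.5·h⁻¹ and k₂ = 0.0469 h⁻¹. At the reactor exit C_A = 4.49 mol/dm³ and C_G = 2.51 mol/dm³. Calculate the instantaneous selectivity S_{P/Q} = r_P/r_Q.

S_{P/Q} = r_P/r_Q = (k₁·C_A^2·C_G^0.5)/(k₂·C_A) = (k₁/k₂)·C_A·C_G^0.5.
= (1.31×4.490^2×2.510^0.5) / (0.0469×4.490) = 41.84/0.2106 = 199.

199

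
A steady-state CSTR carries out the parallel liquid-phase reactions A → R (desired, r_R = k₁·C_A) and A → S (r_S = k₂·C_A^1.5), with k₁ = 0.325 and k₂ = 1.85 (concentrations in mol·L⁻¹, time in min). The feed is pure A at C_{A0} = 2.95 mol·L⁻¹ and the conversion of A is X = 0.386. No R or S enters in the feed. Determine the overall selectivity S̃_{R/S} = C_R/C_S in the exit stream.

0.131

Exit C_A = C_{A0}(1−X) = 2.95×0.614 = 1.811 mol·L⁻¹.
In a CSTR the entire volume is at exit conditions, so r_R = 0.325×1.811 = 0.5887 and r_S = 1.85×1.811^1.5 = 4.510.
Overall selectivity = C_R/C_S = r_Rτ/(r_Sτ) = r_R/r_S = 0.131.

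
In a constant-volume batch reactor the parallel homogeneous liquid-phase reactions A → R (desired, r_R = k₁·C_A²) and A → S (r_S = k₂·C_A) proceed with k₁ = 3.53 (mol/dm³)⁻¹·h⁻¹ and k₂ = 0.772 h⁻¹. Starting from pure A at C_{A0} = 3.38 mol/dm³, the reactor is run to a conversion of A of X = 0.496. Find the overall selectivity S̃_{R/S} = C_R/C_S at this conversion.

C_A = C_{A0}(1−X) = 1.704 mol/dm³.
Along a PFR/batch, dC_S/dC_A = −r_S/(r_R+r_S) = −k₂/(k₂+k₁·C_A).
Integrating from C_{A0} to C_A: C_S = (0.772/3.53)·ln[(0.772+3.53·3.38)/(0.772+3.53·1.70)] = 0.2187·ln(12.70/6.785) = 0.1371 mol/dm³.
Then C_R = (C_{A0}−C_A) − C_S = 1.676 − 0.1371 = 1.539 mol/dm³.
S̃_{R/S} = C_R/C_S = 1.539/0.1371 = 11.2.

11.2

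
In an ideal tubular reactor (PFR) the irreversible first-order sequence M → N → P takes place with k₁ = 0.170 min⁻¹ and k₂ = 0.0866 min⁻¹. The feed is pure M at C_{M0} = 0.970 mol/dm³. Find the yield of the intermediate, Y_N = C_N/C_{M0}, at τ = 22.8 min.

0.241

The intermediate concentration in a first-order A→B→C sequence is C_N = k₁C_{M0}(e^(−k₁τ) − e^(−k₂τ))/(k₂−k₁).
e^(−k₁τ) = e^(−0.170×22.8) = e^(−3.876) = 0.02073; e^(−k₂τ) = e^(−1.974) = 0.1388.
C_N = 0.170×0.970/(0.0866−0.170) × (0.02073−0.1388) = (-1.977)×(-0.1181) = 0.2335 mol/dm³.
Y_N = C_N/C_{M0} = 0.2335/0.970 = 0.241.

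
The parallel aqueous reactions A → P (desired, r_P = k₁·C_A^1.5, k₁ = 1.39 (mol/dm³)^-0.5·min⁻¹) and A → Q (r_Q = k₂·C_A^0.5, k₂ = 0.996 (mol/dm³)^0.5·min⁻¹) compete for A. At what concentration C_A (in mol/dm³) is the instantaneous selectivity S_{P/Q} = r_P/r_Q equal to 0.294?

S_{P/Q} = (k₁/k₂)·C_A ⇒ C_A = S·k₂/k₁.
= 0.294×0.996/1.39 = 0.211 mol/dm³.

0.211 mol/dm³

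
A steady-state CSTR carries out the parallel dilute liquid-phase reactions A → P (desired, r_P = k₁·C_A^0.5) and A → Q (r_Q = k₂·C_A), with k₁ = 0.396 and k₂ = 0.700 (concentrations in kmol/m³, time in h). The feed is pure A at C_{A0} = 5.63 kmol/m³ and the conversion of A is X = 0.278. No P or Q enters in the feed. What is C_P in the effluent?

Exit C_A = C_{A0}(1−X) = 5.63×0.722 = 4.065 kmol/m³.
A CSTR operates uniformly at the exit composition, giving r_P = 0.7984 and r_Q = 2.845 (each k·C_A^n at C_A = 4.065).
Fraction of consumed A going to P: r_P/(r_P+r_Q) = 0.2191.
C_P = 0.2191·C_{A0}·X = 0.2191×5.63×0.278 = 0.343 kmol/m³.

0.343 kmol/m³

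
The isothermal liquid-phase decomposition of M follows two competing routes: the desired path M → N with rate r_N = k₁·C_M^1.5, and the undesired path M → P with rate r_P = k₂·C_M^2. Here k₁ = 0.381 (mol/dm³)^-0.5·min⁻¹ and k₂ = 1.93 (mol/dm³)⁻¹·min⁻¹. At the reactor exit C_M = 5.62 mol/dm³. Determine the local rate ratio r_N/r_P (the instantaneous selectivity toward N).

S_{N/P} = r_N/r_P = (k₁·C_M^1.5)/(k₂·C_M^2) = (k₁/k₂)·C_M^-0.5.
= (0.381×5.620^1.5) / (1.93×5.620^2) = 5.076/60.96 = 0.0833.
The undesired path is higher order in M, so low C_M (CSTR or dilute feed) favours N.

0.0833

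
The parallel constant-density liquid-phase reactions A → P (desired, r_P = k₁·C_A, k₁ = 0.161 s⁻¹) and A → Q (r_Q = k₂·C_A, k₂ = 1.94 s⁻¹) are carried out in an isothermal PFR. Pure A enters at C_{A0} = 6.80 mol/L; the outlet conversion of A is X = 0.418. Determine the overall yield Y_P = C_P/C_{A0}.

C_A = C_{A0}(1−X) = 3.958 mol/L.
Both paths are first order in A, so the instantaneous fraction to P is constant: dC_P/d(−C_A) = k₁/(k₁+k₂) = 0.07663.
C_P = 0.07663·(C_{A0}−C_A) = 0.07663×2.842 = 0.218 mol/L.
Y_P = C_P/C_{A0} = 0.2178/6.80 = 0.0320.

0.0320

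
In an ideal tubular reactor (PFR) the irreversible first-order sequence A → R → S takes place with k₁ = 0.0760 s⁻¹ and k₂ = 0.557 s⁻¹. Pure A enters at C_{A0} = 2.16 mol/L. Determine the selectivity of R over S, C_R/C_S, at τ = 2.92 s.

0.922

For first-order series with pure A initially, C_R(τ) = k₁C_{A0}/(k₂−k₁)·(e^(−k₁τ) − e^(−k₂τ)).
e^(−k₁τ) = e^(−0.0760×2.92) = e^(−0.2219) = 0.8010; e^(−k₂τ) = e^(−1.626) = 0.1966.
C_R = 0.0760×2.16/(0.557−0.0760) × (0.8010−0.1966) = 0.3413×0.6044 = 0.2063 mol/L.
C_A = C_{A0}e^(−k₁τ) = 1.730 mol/L, so C_S = C_{A0}−C_A−C_R = 0.2236 mol/L; C_R/C_S = 0.922.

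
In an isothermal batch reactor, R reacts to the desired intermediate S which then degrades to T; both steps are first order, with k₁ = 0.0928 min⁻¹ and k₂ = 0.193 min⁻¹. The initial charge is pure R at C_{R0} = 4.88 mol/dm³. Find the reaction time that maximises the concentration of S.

The intermediate peaks when r₁ = r₂, i.e. k₁e^(−k₁t) = k₂e^(−k₂t), giving t_opt = ln(k₂/k₁)/(k₂−k₁).
= ln(0.193/0.0928)/(0.193−0.0928) = ln(2.080)/0.1002 = 0.7322/0.1002 = 7.31 min.

7.31 min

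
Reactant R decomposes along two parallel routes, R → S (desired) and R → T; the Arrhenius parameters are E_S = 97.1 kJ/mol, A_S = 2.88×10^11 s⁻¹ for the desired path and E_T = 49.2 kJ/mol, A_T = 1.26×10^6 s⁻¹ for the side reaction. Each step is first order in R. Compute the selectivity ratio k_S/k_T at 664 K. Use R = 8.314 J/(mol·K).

k_S/k_T = (A_S/A_T)·exp[−(E_S−E_T)/(RT)] = (A_S/A_T)·exp[(E_T−E_S)/(RT)].
(E_T−E_S)/(RT) = (49.2−97.1)×10³/(8.314×664) = -47900/5520 = -8.677.
k_S/k_T = (2.88×10^11/1.26×10^6)·exp(-8.677) = 2.286×10^5 × 1.705×10^-4 = 39.0.

39.0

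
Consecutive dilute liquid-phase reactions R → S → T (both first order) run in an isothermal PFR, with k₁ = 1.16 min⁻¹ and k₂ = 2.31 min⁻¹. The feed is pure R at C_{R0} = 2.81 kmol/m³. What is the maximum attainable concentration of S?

0.704 kmol/m³

At the optimum, C_{S,max}/C_{R0} = (k₁/k₂)^[k₂/(k₂−k₁)].
= (1.16/2.31)^(2.31/(2.31−1.16)) = (0.5022)^(2.009) = 0.2507.
C_{S,max} = 0.2507×2.81 = 0.704 kmol/m³.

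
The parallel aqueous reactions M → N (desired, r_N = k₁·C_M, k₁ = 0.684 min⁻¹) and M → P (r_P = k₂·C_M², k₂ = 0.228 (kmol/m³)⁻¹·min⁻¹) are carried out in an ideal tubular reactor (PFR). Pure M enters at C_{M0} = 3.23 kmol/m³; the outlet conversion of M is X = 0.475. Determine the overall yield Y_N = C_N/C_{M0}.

C_M = C_{M0}(1−X) = 1.696 kmol/m³.
Along a PFR/batch, dC_N/dC_M = −r_N/(r_N+r_P) = −k₁/(k₁+k₂·C_M).
Integrating from C_{M0} to C_M: C_N = (0.684/0.228)·ln[(0.684+0.228·3.23)/(0.684+0.228·1.70)] = 3.000·ln(1.420/1.071) = 0.8482 kmol/m³.
Y_N = C_N/C_{M0} = 0.8482/3.23 = 0.263.

0.263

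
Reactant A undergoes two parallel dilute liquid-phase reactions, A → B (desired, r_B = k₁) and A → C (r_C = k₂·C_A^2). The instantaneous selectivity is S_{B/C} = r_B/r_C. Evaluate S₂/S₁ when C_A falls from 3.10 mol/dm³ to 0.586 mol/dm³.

S_{B/C} = (k₁/k₂)·C_A^-2, so S₂/S₁ = (C_{A,2}/C_{A,1})^-2.
= (0.586/3.10)^(-2) = (0.1890)^(-2) = 28.0.
Selectivity toward B rises as C_A falls — low-concentration operation is favoured.

28.0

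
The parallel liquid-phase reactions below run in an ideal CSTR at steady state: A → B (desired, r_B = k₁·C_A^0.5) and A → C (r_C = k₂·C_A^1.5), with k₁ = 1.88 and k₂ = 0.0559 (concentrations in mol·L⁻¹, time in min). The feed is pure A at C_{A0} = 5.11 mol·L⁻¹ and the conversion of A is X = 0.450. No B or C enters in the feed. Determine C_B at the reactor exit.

Exit C_A = C_{A0}(1−X) = 5.11×0.550 = 2.811 mol·L⁻¹.
In a CSTR the entire volume is at exit conditions, so r_B = 1.88×2.811^0.5 = 3.152 and r_C = 0.0559×2.811^1.5 = 0.2634.
Fraction of consumed A going to B: r_B/(r_B+r_C) = 0.9229.
C_B = 0.9229·C_{A0}·X = 0.9229×5.11×0.450 = 2.12 mol·L⁻¹.

2.12 mol·L⁻¹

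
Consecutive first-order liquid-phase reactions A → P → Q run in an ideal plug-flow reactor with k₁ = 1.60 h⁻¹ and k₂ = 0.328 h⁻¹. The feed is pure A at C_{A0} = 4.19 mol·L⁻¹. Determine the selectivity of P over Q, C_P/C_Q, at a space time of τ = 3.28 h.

0.738

Solving the coupled first-order balances gives C_P(τ) = [k₁/(k₂−k₁)]·C_{A0}·(e^(−k₁τ) − e^(−k₂τ)).
e^(−k₁τ) = e^(−1.60×3.28) = e^(−5.248) = 0.005258; e^(−k₂τ) = e^(−1.076) = 0.3410.
C_P = 1.60×4.19/(0.328−1.60) × (0.005258−0.3410) = (-5.270)×(-0.3358) = 1.770 mol·L⁻¹.
C_A = C_{A0}e^(−k₁τ) = 0.02203 mol·L⁻¹, so C_Q = C_{A0}−C_A−C_P = 2.398 mol·L⁻¹; C_P/C_Q = 0.738.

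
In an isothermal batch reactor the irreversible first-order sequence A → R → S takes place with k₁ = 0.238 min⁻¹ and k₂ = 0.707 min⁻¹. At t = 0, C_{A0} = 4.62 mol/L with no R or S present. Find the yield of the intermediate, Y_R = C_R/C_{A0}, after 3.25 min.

The intermediate concentration in a first-order A→B→C sequence is C_R = k₁C_{A0}(e^(−k₁t) − e^(−k₂t))/(k₂−k₁).
e^(−k₁t) = e^(−0.238×3.25) = e^(−0.7735) = 0.4614; e^(−k₂t) = e^(−2.298) = 0.1005.
C_R = 0.238×4.62/(0.707−0.238) × (0.4614−0.1005) = 2.344×0.3609 = 0.8461 mol/L.
Y_R = C_R/C_{A0} = 0.8461/4.62 = 0.183.

0.183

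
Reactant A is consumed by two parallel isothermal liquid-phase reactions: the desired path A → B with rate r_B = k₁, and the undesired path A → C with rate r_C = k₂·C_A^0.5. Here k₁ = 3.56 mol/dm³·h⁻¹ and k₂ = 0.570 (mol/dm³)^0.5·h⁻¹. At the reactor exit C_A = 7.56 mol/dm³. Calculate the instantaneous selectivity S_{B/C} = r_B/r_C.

S_{B/C} = r_B/r_C = (k₁)/(k₂·C_A^0.5) = (k₁/k₂)·C_A^-0.5.
= (3.56) / (0.570×7.560^0.5) = 3.560/1.567 = 2.27.
The undesired path is higher order in A, so low C_A (CSTR or dilute feed) favours B.

2.27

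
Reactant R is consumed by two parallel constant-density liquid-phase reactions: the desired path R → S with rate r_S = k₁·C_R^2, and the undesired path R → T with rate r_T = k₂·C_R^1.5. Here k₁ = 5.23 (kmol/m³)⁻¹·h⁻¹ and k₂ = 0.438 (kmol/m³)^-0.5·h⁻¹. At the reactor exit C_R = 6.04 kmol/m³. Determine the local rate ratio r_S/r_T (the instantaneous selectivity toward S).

29.3

S_{S/T} = r_S/r_T = (k₁·C_R^2)/(k₂·C_R^1.5) = (k₁/k₂)·C_R^0.5.
= (5.23×6.040^2) / (0.438×6.040^1.5) = 190.8/6.502 = 29.3.
Since the desired path is higher order in R, keeping C_R high (PFR or concentrated feed) favours S.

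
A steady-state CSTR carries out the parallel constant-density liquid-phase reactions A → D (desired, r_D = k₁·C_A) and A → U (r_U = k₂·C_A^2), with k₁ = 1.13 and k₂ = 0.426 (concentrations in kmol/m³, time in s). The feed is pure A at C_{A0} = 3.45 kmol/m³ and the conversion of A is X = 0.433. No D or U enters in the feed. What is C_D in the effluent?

0.860 kmol/m³

Exit C_A = C_{A0}(1−X) = 3.45×0.567 = 1.956 kmol/m³.
Rates in a CSTR are evaluated at the outlet concentration: r_D = 1.13×1.956 = 2.210, r_U = 0.426×1.956^2 = 1.630.
Fraction of consumed A going to D: r_D/(r_D+r_U) = 0.5756.
C_D = 0.5756·C_{A0}·X = 0.5756×3.45×0.433 = 0.860 kmol/m³.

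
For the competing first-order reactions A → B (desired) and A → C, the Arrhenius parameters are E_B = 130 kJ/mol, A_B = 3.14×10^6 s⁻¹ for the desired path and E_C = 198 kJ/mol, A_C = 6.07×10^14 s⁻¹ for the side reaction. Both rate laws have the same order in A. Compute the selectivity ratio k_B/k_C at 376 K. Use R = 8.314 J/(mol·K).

k_B/k_C = (A_B/A_C)·exp[−(E_B−E_C)/(RT)] = (A_B/A_C)·exp[(E_C−E_B)/(RT)].
(E_C−E_B)/(RT) = (198−130)×10³/(8.314×376) = 68000/3126 = 21.75.
k_B/k_C = (3.14×10^6/6.07×10^14)·exp(21.75) = 5.173×10^-9 × 2.799×10^9 = 14.5.

14.5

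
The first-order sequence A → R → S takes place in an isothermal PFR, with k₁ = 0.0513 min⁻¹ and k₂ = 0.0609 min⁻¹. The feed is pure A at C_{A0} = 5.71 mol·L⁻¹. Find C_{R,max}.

At the optimum, C_{R,max}/C_{A0} = (k₁/k₂)^[k₂/(k₂−k₁)].
= (0.0513/0.0609)^(0.0609/(0.0609−0.0513)) = (0.8424)^(6.344) = 0.3368.
C_{R,max} = 0.3368×5.71 = 1.92 mol·L⁻¹.

1.92 mol·L⁻¹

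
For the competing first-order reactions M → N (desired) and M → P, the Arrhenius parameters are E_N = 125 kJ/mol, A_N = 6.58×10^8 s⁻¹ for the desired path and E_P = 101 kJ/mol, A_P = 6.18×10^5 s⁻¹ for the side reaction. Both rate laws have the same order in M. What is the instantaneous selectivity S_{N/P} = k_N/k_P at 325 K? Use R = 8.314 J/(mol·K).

0.148

Since both paths have the same order in M, the concentration cancels and S_{N/P} = k_N/k_P = (A_N/A_P)·exp[(E_P−E_N)/(RT)].
(E_P−E_N)/(RT) = (101−125)×10³/(8.314×325) = -24000/2702 = -8.882.
k_N/k_P = (6.58×10^8/6.18×10^5)·exp(-8.882) = 1065 × 1.388×10^-4 = 0.148.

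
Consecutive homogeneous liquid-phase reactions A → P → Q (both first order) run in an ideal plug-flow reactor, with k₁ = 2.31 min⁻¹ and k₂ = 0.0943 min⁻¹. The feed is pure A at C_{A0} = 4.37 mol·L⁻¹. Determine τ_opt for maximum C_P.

1.44 min

For first-order series the maximum of C_P occurs at τ_opt = ln(k₂/k₁)/(k₂−k₁).
= ln(0.0943/2.31)/(0.0943−2.31) = ln(0.04082)/-2.216 = -3.199/-2.216 = 1.44 min.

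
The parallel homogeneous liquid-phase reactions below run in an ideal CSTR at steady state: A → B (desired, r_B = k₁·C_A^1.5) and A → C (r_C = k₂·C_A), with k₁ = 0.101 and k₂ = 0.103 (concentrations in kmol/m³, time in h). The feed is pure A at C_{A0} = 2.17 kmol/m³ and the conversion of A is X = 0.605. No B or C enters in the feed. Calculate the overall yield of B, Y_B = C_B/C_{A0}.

Exit C_A = C_{A0}(1−X) = 2.17×0.395 = 0.8571 kmol/m³.
In a CSTR the entire volume is at exit conditions, so r_B = 0.101×0.8571^1.5 = 0.08015 and r_C = 0.103×0.8571 = 0.08829.
Fraction of consumed A going to B: r_B/(r_B+r_C) = 0.4758.
C_B = 0.4758·C_{A0}·X = 0.4758×2.17×0.605 = 0.625 kmol/m³; Y_B = C_B/C_{A0} = 0.288.

0.288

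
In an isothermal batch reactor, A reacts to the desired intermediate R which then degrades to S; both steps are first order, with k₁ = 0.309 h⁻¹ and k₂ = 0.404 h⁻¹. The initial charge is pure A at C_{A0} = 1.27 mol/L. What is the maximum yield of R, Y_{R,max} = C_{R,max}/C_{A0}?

At the optimum, C_{R,max}/C_{A0} = (k₁/k₂)^[k₂/(k₂−k₁)].
= (0.309/0.404)^(0.404/(0.404−0.309)) = (0.7649)^(4.253) = 0.3198.

0.320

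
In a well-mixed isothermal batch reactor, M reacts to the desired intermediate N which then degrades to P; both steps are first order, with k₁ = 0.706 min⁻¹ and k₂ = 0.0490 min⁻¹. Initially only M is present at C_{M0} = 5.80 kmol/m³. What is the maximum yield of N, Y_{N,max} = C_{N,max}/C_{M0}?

For a first-order series the maximum intermediate yield is C_{N,max}/C_{M0} = (k₁/k₂)^[k₂/(k₂−k₁)].
= (0.706/0.0490)^(0.0490/(0.0490−0.706)) = (14.41)^(-0.07458) = 0.8196.

0.820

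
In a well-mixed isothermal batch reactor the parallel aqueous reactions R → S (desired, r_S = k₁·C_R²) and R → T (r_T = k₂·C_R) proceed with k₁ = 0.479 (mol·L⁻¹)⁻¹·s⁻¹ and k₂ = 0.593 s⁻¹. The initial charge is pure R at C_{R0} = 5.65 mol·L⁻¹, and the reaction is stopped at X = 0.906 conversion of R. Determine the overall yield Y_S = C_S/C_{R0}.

C_R = C_{R0}(1−X) = 0.5311 mol·L⁻¹.
Along a PFR/batch, dC_T/dC_R = −r_T/(r_S+r_T) = −k₂/(k₂+k₁·C_R).
Integrating from C_{R0} to C_R: C_T = (0.593/0.479)·ln[(0.593+0.479·5.65)/(0.593+0.479·0.531)] = 1.238·ln(3.299/0.8474) = 1.683 mol·L⁻¹.
Then C_S = (C_{R0}−C_R) − C_T = 5.119 − 1.683 = 3.436 mol·L⁻¹.
Y_S = C_S/C_{R0} = 3.436/5.65 = 0.608.

0.608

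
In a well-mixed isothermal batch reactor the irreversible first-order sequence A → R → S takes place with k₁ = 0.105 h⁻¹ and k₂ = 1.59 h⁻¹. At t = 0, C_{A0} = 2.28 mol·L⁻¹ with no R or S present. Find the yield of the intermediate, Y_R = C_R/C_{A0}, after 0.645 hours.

0.0407

For first-order series with pure A initially, C_R(t) = k₁C_{A0}/(k₂−k₁)·(e^(−k₁t) − e^(−k₂t)).
e^(−k₁t) = e^(−0.105×0.645) = e^(−0.06772) = 0.9345; e^(−k₂t) = e^(−1.026) = 0.3586.
C_R = 0.105×2.28/(1.59−0.105) × (0.9345−0.3586) = 0.1612×0.5759 = 0.09285 mol·L⁻¹.
Y_R = C_R/C_{A0} = 0.09285/2.28 = 0.0407.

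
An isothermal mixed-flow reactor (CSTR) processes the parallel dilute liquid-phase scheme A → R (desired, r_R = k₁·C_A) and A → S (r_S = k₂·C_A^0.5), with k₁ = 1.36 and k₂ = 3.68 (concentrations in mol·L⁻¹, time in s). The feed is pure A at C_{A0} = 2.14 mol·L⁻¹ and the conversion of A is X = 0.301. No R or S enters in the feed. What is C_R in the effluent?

Exit C_A = C_{A0}(1−X) = 2.14×0.699 = 1.496 mol·L⁻¹.
A CSTR operates uniformly at the exit composition, giving r_R = 2.034 and r_S = 4.501 (each k·C_A^n at C_A = 1.496).
Fraction of consumed A going to R: r_R/(r_R+r_S) = 0.3113.
C_R = 0.3113·C_{A0}·X = 0.3113×2.14×0.301 = 0.201 mol·L⁻¹.

0.201 mol·L⁻¹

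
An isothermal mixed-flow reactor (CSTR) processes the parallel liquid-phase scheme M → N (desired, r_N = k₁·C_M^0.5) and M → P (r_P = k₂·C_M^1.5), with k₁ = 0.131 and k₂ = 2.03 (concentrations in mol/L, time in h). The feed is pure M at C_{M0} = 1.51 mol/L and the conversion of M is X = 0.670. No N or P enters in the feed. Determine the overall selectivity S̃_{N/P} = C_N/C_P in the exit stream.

Exit C_M = C_{M0}(1−X) = 1.51×0.330 = 0.4983 mol/L.
A CSTR operates uniformly at the exit composition, giving r_N = 0.09247 and r_P = 0.7141 (each k·C_M^n at C_M = 0.4983).
Overall selectivity = C_N/C_P = r_Nτ/(r_Pτ) = r_N/r_P = 0.130.

0.130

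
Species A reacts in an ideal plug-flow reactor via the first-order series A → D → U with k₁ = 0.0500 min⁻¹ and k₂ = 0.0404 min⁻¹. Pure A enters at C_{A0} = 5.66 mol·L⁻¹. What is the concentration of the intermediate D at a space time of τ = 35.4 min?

2.03 mol·L⁻¹

The intermediate concentration in a first-order A→B→C sequence is C_D = k₁C_{A0}(e^(−k₁τ) − e^(−k₂τ))/(k₂−k₁).
e^(−k₁τ) = e^(−0.0500×35.4) = e^(−1.770) = 0.1703; e^(−k₂τ) = e^(−1.430) = 0.2393.
C_D = 0.0500×5.66/(0.0404−0.0500) × (0.1703−0.2393) = (-29.48)×(-0.06894) = 2.032 mol·L⁻¹.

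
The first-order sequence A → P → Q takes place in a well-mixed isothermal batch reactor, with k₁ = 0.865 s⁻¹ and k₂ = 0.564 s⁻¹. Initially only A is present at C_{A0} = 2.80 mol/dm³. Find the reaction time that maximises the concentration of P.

For first-order series the maximum of C_P occurs at t_opt = ln(k₂/k₁)/(k₂−k₁).
= ln(0.564/0.865)/(0.564−0.865) = ln(0.6520)/-0.3010 = -0.4277/-0.3010 = 1.42 s.

1.42 s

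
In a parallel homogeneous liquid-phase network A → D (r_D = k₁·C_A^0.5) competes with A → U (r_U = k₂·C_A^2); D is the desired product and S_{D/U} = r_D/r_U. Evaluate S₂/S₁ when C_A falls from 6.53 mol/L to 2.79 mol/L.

3.58

S_{D/U} = (k₁/k₂)·C_A^-1.5, so S₂/S₁ = (C_{A,2}/C_{A,1})^-1.5.
= (2.79/6.53)^(-1.5) = (0.4273)^(-1.5) = 3.58.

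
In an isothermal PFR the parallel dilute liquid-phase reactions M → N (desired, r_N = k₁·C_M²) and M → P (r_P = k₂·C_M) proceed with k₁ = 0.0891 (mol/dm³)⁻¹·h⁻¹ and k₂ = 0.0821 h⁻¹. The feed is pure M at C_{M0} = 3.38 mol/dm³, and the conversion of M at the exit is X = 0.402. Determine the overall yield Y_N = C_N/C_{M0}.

0.299

C_M = C_{M0}(1−X) = 2.021 mol/dm³.
Along a PFR/batch, dC_P/dC_M = −r_P/(r_N+r_P) = −k₂/(k₂+k₁·C_M).
Integrating from C_{M0} to C_M: C_P = (0.0821/0.0891)·ln[(0.0821+0.0891·3.38)/(0.0821+0.0891·2.02)] = 0.9214·ln(0.3833/0.2622) = 0.3498 mol/dm³.
Then C_N = (C_{M0}−C_M) − C_P = 1.359 − 0.3498 = 1.009 mol/dm³.
Y_N = C_N/C_{M0} = 1.009/3.38 = 0.299.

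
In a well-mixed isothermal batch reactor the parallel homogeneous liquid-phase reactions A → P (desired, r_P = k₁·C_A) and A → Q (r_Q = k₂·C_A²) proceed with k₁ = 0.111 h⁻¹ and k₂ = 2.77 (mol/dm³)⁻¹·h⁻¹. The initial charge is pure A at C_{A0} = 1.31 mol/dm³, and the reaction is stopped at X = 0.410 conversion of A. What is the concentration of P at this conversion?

C_A = C_{A0}(1−X) = 0.7729 mol/dm³.
Along a PFR/batch, dC_P/dC_A = −r_P/(r_P+r_Q) = −k₁/(k₁+k₂·C_A).
Integrating from C_{A0} to C_A: C_P = (0.111/2.77)·ln[(0.111+2.77·1.31)/(0.111+2.77·0.773)] = 0.04007·ln(3.740/2.252) = 0.02033 mol/dm³.

0.0203 mol/dm³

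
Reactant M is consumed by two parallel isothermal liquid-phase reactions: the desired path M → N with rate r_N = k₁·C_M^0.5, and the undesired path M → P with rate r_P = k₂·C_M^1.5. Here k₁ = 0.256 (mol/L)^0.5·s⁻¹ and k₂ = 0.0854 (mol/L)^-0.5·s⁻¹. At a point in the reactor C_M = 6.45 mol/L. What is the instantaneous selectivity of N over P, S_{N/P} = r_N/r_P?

S_{N/P} = r_N/r_P = (k₁·C_M^0.5)/(k₂·C_M^1.5) = (k₁/k₂)·C_M⁻¹.
= (0.256×6.450^0.5) / (0.0854×6.450^1.5) = 0.6502/1.399 = 0.465.

0.465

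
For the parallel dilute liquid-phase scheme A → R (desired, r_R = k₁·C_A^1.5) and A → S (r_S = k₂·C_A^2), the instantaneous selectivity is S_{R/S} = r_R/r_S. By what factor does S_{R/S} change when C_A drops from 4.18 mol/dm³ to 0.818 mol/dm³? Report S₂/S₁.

S_{R/S} = (k₁/k₂)·C_A^-0.5, so S₂/S₁ = (C_{A,2}/C_{A,1})^-0.5.
= (0.818/4.18)^(-0.5) = (0.1957)^(-0.5) = 2.26.
Selectivity toward R rises as C_A falls — low-concentration operation is favoured.

2.26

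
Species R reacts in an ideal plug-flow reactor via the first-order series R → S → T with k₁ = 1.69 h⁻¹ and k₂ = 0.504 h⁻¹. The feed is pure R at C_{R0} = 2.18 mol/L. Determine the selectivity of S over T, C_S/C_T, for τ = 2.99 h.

For first-order series with pure R initially, C_S(τ) = k₁C_{R0}/(k₂−k₁)·(e^(−k₁τ) − e^(−k₂τ)).
e^(−k₁τ) = e^(−1.69×2.99) = e^(−5.053) = 0.006389; e^(−k₂τ) = e^(−1.507) = 0.2216.
C_S = 1.69×2.18/(0.504−1.69) × (0.006389−0.2216) = (-3.106)×(-0.2152) = 0.6685 mol/L.
C_R = C_{R0}e^(−k₁τ) = 0.01393 mol/L, so C_T = C_{R0}−C_R−C_S = 1.498 mol/L; C_S/C_T = 0.446.

0.446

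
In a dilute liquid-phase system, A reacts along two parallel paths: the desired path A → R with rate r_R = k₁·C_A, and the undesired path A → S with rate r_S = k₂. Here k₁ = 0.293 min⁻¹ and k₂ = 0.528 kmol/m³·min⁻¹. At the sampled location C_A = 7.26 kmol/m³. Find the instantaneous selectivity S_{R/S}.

4.03

S_{R/S} = r_R/r_S = (k₁·C_A)/(k₂) = (k₁/k₂)·C_A.
= (0.293×7.260) / (0.528) = 2.127/0.5280 = 4.03.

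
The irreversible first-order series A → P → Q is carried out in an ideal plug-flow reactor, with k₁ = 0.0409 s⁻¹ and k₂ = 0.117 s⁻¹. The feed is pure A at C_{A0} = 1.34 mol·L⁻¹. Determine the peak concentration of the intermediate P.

0.266 mol·L⁻¹

At the optimum, C_{P,max}/C_{A0} = (k₁/k₂)^[k₂/(k₂−k₁)].
= (0.0409/0.117)^(0.117/(0.117−0.0409)) = (0.3496)^(1.537) = 0.1987.
C_{P,max} = 0.1987×1.34 = 0.266 mol·L⁻¹.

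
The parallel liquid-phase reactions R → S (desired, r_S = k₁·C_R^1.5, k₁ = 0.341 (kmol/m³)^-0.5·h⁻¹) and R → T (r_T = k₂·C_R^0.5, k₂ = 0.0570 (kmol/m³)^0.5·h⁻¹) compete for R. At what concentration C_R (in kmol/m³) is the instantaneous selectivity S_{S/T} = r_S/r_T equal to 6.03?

S_{S/T} = (k₁/k₂)·C_R ⇒ C_R = S·k₂/k₁.
= 6.03×0.0570/0.341 = 1.01 kmol/m³.

1.01 kmol/m³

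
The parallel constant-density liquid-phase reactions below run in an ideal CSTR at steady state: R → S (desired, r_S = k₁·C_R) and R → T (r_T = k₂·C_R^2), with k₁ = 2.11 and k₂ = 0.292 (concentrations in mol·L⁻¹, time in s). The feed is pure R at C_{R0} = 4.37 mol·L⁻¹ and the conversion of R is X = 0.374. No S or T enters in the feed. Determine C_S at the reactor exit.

Exit C_R = C_{R0}(1−X) = 4.37×0.626 = 2.736 mol·L⁻¹.
Rates in a CSTR are evaluated at the outlet concentration: r_S = 2.11×2.736 = 5.772, r_T = 0.292×2.736^2 = 2.185.
Fraction of consumed R going to S: r_S/(r_S+r_T) = 0.7254.
C_S = 0.7254·C_{R0}·X = 0.7254×4.37×0.374 = 1.19 mol·L⁻¹.

1.19 mol·L⁻¹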